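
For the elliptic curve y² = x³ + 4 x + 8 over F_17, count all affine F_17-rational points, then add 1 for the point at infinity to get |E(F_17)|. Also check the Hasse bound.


Affine points = {(0, 5), (0, 12), (1, 8), (1, 9), (3, 8), (3, 9), (5, 0), (8, 5), (8, 12), (9, 5), (9, 12), (12, 4), (12, 13), (13, 8), (13, 9), (15, 3), (15, 14)}; affine count = 17; |E(F_17)| = 18.

Discriminant check: Δ ∝ 4a³ + 27b² = 4·4³ + 27·8² = 4·64 + 27·64 ≡ 12 (mod 17). Nonzero ⇒ E is nonsingular.
For each x ∈ F_17, compute rhs = x³ + 4·x + 8 mod 17, then count y ∈ F_17 with y² ≡ rhs.
  x = 0: rhs = 8, matching y values: 5, 12 (2 points).
  x = 1: rhs = 13, matching y values: 8, 9 (2 points).
  x = 2: rhs = 7, matching y values: none (0 points).
  x = 3: rhs = 13, matching y values: 8, 9 (2 points).
  x = 4: rhs = 3, matching y values: none (0 points).
  x = 5: rhs = 0, matching y values: 0 (1 points).
  x = 6: rhs = 10, matching y values: none (0 points).
  x = 7: rhs = 5, matching y values: none (0 points).
  x = 8: rhs = 8, matching y values: 5, 12 (2 points).
  x = 9: rhs = 8, matching y values: 5, 12 (2 points).
  x = 10: rhs = 11, matching y values: none (0 points).
  x = 11: rhs = 6, matching y values: none (0 points).
  x = 12: rhs = 16, matching y values: 4, 13 (2 points).
  x = 13: rhs = 13, matching y values: 8, 9 (2 points).
  x = 14: rhs = 3, matching y values: none (0 points).
  x = 15: rhs = 9, matching y values: 3, 14 (2 points).
  x = 16: rhs = 3, matching y values: none (0 points).
Total affine count: 17.
Full point count |E(F_17)| = 17 + 1 = 18.
Hasse bound: |18 − (17+1)| = |0| = 0 ≤ 2√17 ≈ 8.2462 ✓.


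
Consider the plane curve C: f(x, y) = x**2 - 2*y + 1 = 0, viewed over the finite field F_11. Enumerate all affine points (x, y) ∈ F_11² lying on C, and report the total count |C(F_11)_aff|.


Affine F_11-points: {(0, 6), (1, 1), (2, 8), (3, 5), (4, 3), (5, 2), (6, 2), (7, 3), (8, 5), (9, 8), (10, 1)}; count = 11.

For each of the 121 pairs (x, y) ∈ F_11², evaluate f(x, y) mod 11. Record the zeros.
  x = 0: [0↦1, 1↦10, 2↦8, 3↦6, 4↦4, 5↦2, 6↦0, 7↦9, 8↦7, 9↦5, 10↦3]  zeros at y ∈ {6}
  x = 1: [0↦2, 1↦0, 2↦9, 3↦7, 4↦5, 5↦3, 6↦1, 7↦10, 8↦8, 9↦6, 10↦4]  zeros at y ∈ {1}
  x = 2: [0↦5, 1↦3, 2↦1, 3↦10, 4↦8, 5↦6, 6↦4, 7↦2, 8↦0, 9↦9, 10↦7]  zeros at y ∈ {8}
  x = 3: [0↦10, 1↦8, 2↦6, 3↦4, 4↦2, 5↦0, 6↦9, 7↦7, 8↦5, 9↦3, 10↦1]  zeros at y ∈ {5}
  x = 4: [0↦6, 1↦4, 2↦2, 3↦0, 4↦9, 5↦7, 6↦5, 7↦3, 8↦1, 9↦10, 10↦8]  zeros at y ∈ {3}
  x = 5: [0↦4, 1↦2, 2↦0, 3↦9, 4↦7, 5↦5, 6↦3, 7↦1, 8↦10, 9↦8, 10↦6]  zeros at y ∈ {2}
  x = 6: [0↦4, 1↦2, 2↦0, 3↦9, 4↦7, 5↦5, 6↦3, 7↦1, 8↦10, 9↦8, 10↦6]  zeros at y ∈ {2}
  x = 7: [0↦6, 1↦4, 2↦2, 3↦0, 4↦9, 5↦7, 6↦5, 7↦3, 8↦1, 9↦10, 10↦8]  zeros at y ∈ {3}
  x = 8: [0↦10, 1↦8, 2↦6, 3↦4, 4↦2, 5↦0, 6↦9, 7↦7, 8↦5, 9↦3, 10↦1]  zeros at y ∈ {5}
  x = 9: [0↦5, 1↦3, 2↦1, 3↦10, 4↦8, 5↦6, 6↦4, 7↦2, 8↦0, 9↦9, 10↦7]  zeros at y ∈ {8}
  x = 10: [0↦2, 1↦0, 2↦9, 3↦7, 4↦5, 5↦3, 6↦1, 7↦10, 8↦8, 9↦6, 10↦4]  zeros at y ∈ {1}
Collecting zeros: affine points = {(0, 6), (1, 1), (2, 8), (3, 5), (4, 3), (5, 2), (6, 2), (7, 3), (8, 5), (9, 8), (10, 1)}.
Total count |C(F_11)_aff| = 11.


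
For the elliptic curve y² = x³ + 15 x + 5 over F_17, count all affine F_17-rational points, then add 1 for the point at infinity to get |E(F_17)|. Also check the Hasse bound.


Affine points = {(1, 2), (1, 15), (2, 3), (2, 14), (3, 3), (3, 14), (5, 1), (5, 16), (8, 5), (8, 12), (9, 6), (9, 11), (10, 4), (10, 13), (12, 3), (12, 14), (13, 0), (14, 1), (14, 16), (15, 1), (15, 16)}; affine count = 21; |E(F_17)| = 22.

Discriminant check: Δ ∝ 4a³ + 27b² = 4·15³ + 27·5² = 4·3375 + 27·25 ≡ 14 (mod 17). Nonzero ⇒ E is nonsingular.
For each x ∈ F_17, compute rhs = x³ + 15·x + 5 mod 17, then count y ∈ F_17 with y² ≡ rhs.
  x = 0: rhs = 5, matching y values: none (0 points).
  x = 1: rhs = 4, matching y values: 2, 15 (2 points).
  x = 2: rhs = 9, matching y values: 3, 14 (2 points).
  x = 3: rhs = 9, matching y values: 3, 14 (2 points).
  x = 4: rhs = 10, matching y values: none (0 points).
  x = 5: rhs = 1, matching y values: 1, 16 (2 points).
  x = 6: rhs = 5, matching y values: none (0 points).
  x = 7: rhs = 11, matching y values: none (0 points).
  x = 8: rhs = 8, matching y values: 5, 12 (2 points).
  x = 9: rhs = 2, matching y values: 6, 11 (2 points).
  x = 10: rhs = 16, matching y values: 4, 13 (2 points).
  x = 11: rhs = 5, matching y values: none (0 points).
  x = 12: rhs = 9, matching y values: 3, 14 (2 points).
  x = 13: rhs = 0, matching y values: 0 (1 points).
  x = 14: rhs = 1, matching y values: 1, 16 (2 points).
  x = 15: rhs = 1, matching y values: 1, 16 (2 points).
  x = 16: rhs = 6, matching y values: none (0 points).
Total affine count: 21.
Full point count |E(F_17)| = 21 + 1 = 22.
Hasse bound: |22 − (17+1)| = |4| = 4 ≤ 2√17 ≈ 8.2462 ✓.


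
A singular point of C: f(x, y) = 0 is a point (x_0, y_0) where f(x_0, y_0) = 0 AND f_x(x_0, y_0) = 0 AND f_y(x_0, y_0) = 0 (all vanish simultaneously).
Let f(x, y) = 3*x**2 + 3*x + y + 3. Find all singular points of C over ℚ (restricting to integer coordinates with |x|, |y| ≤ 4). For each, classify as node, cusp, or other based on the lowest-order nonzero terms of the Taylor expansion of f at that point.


No singular points in the scanned grid; C is smooth there.

Compute partial derivatives:
  f_x = 6*x + 3.
  f_y = 1.
f_y = 1 is a nonzero constant, so f_y never vanishes: no point (x, y) can satisfy f = f_x = f_y = 0. In particular no (x, y) ∈ {−4, ..., 4}² is singular; the curve is smooth.


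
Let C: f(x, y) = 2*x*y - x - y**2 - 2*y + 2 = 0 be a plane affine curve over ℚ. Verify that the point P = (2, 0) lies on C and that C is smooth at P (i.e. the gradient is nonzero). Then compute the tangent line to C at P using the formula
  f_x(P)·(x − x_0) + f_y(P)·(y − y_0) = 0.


Tangent line at P: -x + 2*y + 2 = 0.

Step 1: f(2, 0) = 0, so P lies on C.
Step 2: partial derivatives
  f_x(x, y) = 2*y - 1, f_y(x, y) = 2*x - 2*y - 2.
  f_x(P) = -1, f_y(P) = 2 (gradient nonzero, so P is smooth).
Step 3: tangent line at P: -1·(x − 2) + 2·(y − 0) = 0.
Expanding: -x + 2*y + 2 = 0.


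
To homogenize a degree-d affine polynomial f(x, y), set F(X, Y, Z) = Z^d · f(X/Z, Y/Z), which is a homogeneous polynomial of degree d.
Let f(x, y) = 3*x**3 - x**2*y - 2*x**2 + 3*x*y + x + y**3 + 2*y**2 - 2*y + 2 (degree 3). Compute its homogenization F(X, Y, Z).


F(X, Y, Z) = 3*X**3 - X**2*Y - 2*X**2*Z + 3*X*Y*Z + X*Z**2 + Y**3 + 2*Y**2*Z - 2*Y*Z**2 + 2*Z**3

deg(f) = 3.
Substitute x = X/Z, y = Y/Z into f, then multiply by Z^3.
  monomial 3·x^3·y^0 ↦ 3·X^3·Y^0·Z^0.
  monomial -1·x^2·y^1 ↦ -1·X^2·Y^1·Z^0.
  monomial -2·x^2·y^0 ↦ -2·X^2·Y^0·Z^1.
  monomial 3·x^1·y^1 ↦ 3·X^1·Y^1·Z^1.
  monomial 1·x^1·y^0 ↦ 1·X^1·Y^0·Z^2.
  monomial 1·x^0·y^3 ↦ 1·X^0·Y^3·Z^0.
  monomial 2·x^0·y^2 ↦ 2·X^0·Y^2·Z^1.
  monomial -2·x^0·y^1 ↦ -2·X^0·Y^1·Z^2.
  monomial 2·x^0·y^0 ↦ 2·X^0·Y^0·Z^3.
Collecting: F(X, Y, Z) = 3*X**3 - X**2*Y - 2*X**2*Z + 3*X*Y*Z + X*Z**2 + Y**3 + 2*Y**2*Z - 2*Y*Z**2 + 2*Z**3.


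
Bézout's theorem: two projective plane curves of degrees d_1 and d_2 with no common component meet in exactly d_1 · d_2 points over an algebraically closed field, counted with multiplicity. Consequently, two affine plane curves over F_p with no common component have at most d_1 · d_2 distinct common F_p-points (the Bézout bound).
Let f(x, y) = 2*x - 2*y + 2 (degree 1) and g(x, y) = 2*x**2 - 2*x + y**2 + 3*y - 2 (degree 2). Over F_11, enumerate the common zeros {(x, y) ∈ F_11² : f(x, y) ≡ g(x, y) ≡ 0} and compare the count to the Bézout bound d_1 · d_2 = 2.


Common zeros: ∅; count = 0; Bézout bound = 2.

deg(f) = 1, deg(g) = 2, so Bézout bound = 2.
Scan x ∈ F_11. For each x, list the y ∈ F_11 with f(x, y) ≡ 0 and those with g(x, y) ≡ 0 (mod 11); the common zeros in that column are the intersection.
  x = 0: f ≡ 0 at y ∈ {1}; g ≡ 0 at y ∈ ∅; common: ∅.
  x = 1: f ≡ 0 at y ∈ {2}; g ≡ 0 at y ∈ ∅; common: ∅.
  x = 2: f ≡ 0 at y ∈ {3}; g ≡ 0 at y ∈ {9, 10}; common: ∅.
  x = 3: f ≡ 0 at y ∈ {4}; g ≡ 0 at y ∈ ∅; common: ∅.
  x = 4: f ≡ 0 at y ∈ {5}; g ≡ 0 at y ∈ {0, 8}; common: ∅.
  x = 5: f ≡ 0 at y ∈ {6}; g ≡ 0 at y ∈ {4}; common: ∅.
  x = 6: f ≡ 0 at y ∈ {7}; g ≡ 0 at y ∈ ∅; common: ∅.
  x = 7: f ≡ 0 at y ∈ {8}; g ≡ 0 at y ∈ {4}; common: ∅.
  x = 8: f ≡ 0 at y ∈ {9}; g ≡ 0 at y ∈ {0, 8}; common: ∅.
  x = 9: f ≡ 0 at y ∈ {10}; g ≡ 0 at y ∈ ∅; common: ∅.
  x = 10: f ≡ 0 at y ∈ {0}; g ≡ 0 at y ∈ {9, 10}; common: ∅.
Collecting: common zeros = ∅, so the count is 0.
Comparison with the Bézout bound: 0 ≤ 2 = deg(f)·deg(g), as expected for curves with no common component (the affine F_11-count falls short of the bound because intersections may lie at infinity, over extension fields, or carry multiplicity).


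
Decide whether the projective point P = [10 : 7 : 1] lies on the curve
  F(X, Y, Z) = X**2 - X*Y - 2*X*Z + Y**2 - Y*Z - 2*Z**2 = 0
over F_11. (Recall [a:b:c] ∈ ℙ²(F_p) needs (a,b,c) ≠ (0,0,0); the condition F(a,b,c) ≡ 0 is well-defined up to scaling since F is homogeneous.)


F(10,7,1) ≡ 6 (mod 11); P is NOT on the curve.

Evaluate F(10, 7, 1) term-by-term (mod 11).
  X**2 ↦ 1·100·1·1 = 100
  -X*Y ↦ -1·10·7·1 = -70
  -2*X*Z ↦ -2·10·1·1 = -20
  Y**2 ↦ 1·1·49·1 = 49
  -Y*Z ↦ -1·1·7·1 = -7
  -2*Z**2 ↦ -2·1·1·1 = -2
Sum: F(10, 7, 1) = (100) + (-70) + (-20) + (49) + (-7) + (-2) = 50.
Reducing mod 11: 50 ≡ 6 (mod 11).
Since F(a, b, c) ≡ 6 ≠ 0 (mod 11), P does NOT lie on the curve.


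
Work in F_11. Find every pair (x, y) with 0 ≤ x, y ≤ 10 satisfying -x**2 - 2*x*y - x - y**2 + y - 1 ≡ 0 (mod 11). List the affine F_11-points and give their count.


Affine F_11-points: {(1, 5), (2, 1), (2, 7), (4, 6), (4, 9), (5, 6), (5, 7), (6, 1), (6, 10), (10, 5), (10, 9)}; count = 11.

For each of the 121 pairs (x, y) ∈ F_11², evaluate f(x, y) mod 11. Record the zeros.
  x = 0: [0↦10, 1↦10, 2↦8, 3↦4, 4↦9, 5↦1, 6↦2, 7↦1, 8↦9, 9↦4, 10↦8]  zeros at y ∈ ∅
  x = 1: [0↦8, 1↦6, 2↦2, 3↦7, 4↦10, 5↦0, 6↦10, 7↦7, 8↦2, 9↦6, 10↦8]  zeros at y ∈ {5}
  x = 2: [0↦4, 1↦0, 2↦5, 3↦8, 4↦9, 5↦8, 6↦5, 7↦0, 8↦4, 9↦6, 10↦6]  zeros at y ∈ {1, 7}
  x = 3: [0↦9, 1↦3, 2↦6, 3↦7, 4↦6, 5↦3, 6↦9, 7↦2, 8↦4, 9↦4, 10↦2]  zeros at y ∈ ∅
  x = 4: [0↦1, 1↦4, 2↦5, 3↦4, 4↦1, 5↦7, 6↦0, 7↦2, 8↦2, 9↦0, 10↦7]  zeros at y ∈ {6, 9}
  x = 5: [0↦2, 1↦3, 2↦2, 3↦10, 4↦5, 5↦9, 6↦0, 7↦0, 8↦9, 9↦5, 10↦10]  zeros at y ∈ {6, 7}
  x = 6: [0↦1, 1↦0, 2↦8, 3↦3, 4↦7, 5↦9, 6↦9, 7↦7, 8↦3, 9↦8, 10↦0]  zeros at y ∈ {1, 10}
  x = 7: [0↦9, 1↦6, 2↦1, 3↦5, 4↦7, 5↦7, 6↦5, 7↦1, 8↦6, 9↦9, 10↦10]  zeros at y ∈ ∅
  x = 8: [0↦4, 1↦10, 2↦3, 3↦5, 4↦5, 5↦3, 6↦10, 7↦4, 8↦7, 9↦8, 10↦7]  zeros at y ∈ ∅
  x = 9: [0↦8, 1↦1, 2↦3, 3↦3, 4↦1, 5↦8, 6↦2, 7↦5, 8↦6, 9↦5, 10↦2]  zeros at y ∈ ∅
  x = 10: [0↦10, 1↦1, 2↦1, 3↦10, 4↦6, 5↦0, 6↦3, 7↦4, 8↦3, 9↦0, 10↦6]  zeros at y ∈ {5, 9}
Collecting zeros: affine points = {(1, 5), (2, 1), (2, 7), (4, 6), (4, 9), (5, 6), (5, 7), (6, 1), (6, 10), (10, 5), (10, 9)}.
Total count |C(F_11)_aff| = 11.


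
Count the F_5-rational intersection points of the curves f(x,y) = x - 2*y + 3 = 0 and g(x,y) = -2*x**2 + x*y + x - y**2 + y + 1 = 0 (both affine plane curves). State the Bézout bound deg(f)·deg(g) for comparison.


Common zeros: {(1, 2), (2, 0)}; count = 2; Bézout bound = 2.

deg(f) = 1, deg(g) = 2, so Bézout bound = 2.
Scan x ∈ F_5. For each x, list the y ∈ F_5 with f(x, y) ≡ 0 and those with g(x, y) ≡ 0 (mod 5); the common zeros in that column are the intersection.
  x = 0: f ≡ 0 at y ∈ {4}; g ≡ 0 at y ∈ {3}; common: ∅.
  x = 1: f ≡ 0 at y ∈ {2}; g ≡ 0 at y ∈ {0, 2}; common: {2}.
  x = 2: f ≡ 0 at y ∈ {0}; g ≡ 0 at y ∈ {0, 3}; common: {0}.
  x = 3: f ≡ 0 at y ∈ {3}; g ≡ 0 at y ∈ {2}; common: ∅.
  x = 4: f ≡ 0 at y ∈ {1}; g ≡ 0 at y ∈ ∅; common: ∅.
Collecting: common zeros = {(1, 2), (2, 0)}, so the count is 2.
Comparison with the Bézout bound: 2 ≤ 2 = deg(f)·deg(g), as expected for curves with no common component (the bound is attained).


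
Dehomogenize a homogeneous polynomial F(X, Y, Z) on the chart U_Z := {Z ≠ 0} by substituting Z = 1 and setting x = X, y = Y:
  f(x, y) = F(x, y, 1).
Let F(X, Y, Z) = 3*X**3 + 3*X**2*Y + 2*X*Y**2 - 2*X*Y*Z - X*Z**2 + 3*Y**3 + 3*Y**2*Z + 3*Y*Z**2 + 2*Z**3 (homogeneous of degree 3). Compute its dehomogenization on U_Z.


f(x, y) = 3*x**3 + 3*x**2*y + 2*x*y**2 - 2*x*y - x + 3*y**3 + 3*y**2 + 3*y + 2

On U_Z we set Z = 1. Each monomial c·X^i·Y^j·Z^k in F becomes c·x^i·y^j·1^k = c·x^i·y^j.
Substituting Z = 1: F(X, Y, 1) = 3*x**3 + 3*x**2*y + 2*x*y**2 - 2*x*y - x + 3*y**3 + 3*y**2 + 3*y + 2.
Note: deg(f) ≤ deg(F) = 3; strict inequality happens when F is divisible by Z (lost terms).


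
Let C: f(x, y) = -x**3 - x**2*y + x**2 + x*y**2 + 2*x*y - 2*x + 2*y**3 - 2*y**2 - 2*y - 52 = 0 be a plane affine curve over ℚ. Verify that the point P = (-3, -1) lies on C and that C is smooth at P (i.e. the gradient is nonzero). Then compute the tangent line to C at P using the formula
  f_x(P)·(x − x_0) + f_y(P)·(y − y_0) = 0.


Tangent line at P: -42*x - y - 127 = 0.

Step 1: f(-3, -1) = 0, so P lies on C.
Step 2: partial derivatives
  f_x(x, y) = -3*x**2 - 2*x*y + 2*x + y**2 + 2*y - 2, f_y(x, y) = -x**2 + 2*x*y + 2*x + 6*y**2 - 4*y - 2.
  f_x(P) = -42, f_y(P) = -1 (gradient nonzero, so P is smooth).
Step 3: tangent line at P: -42·(x − -3) + -1·(y − -1) = 0.
Expanding: -42*x - y - 127 = 0.


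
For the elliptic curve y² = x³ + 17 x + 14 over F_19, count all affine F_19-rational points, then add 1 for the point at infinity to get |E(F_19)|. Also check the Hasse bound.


Affine points = {(3, 4), (3, 15), (6, 3), (6, 16), (7, 1), (7, 18), (8, 4), (8, 15), (10, 5), (10, 14), (13, 0)}; affine count = 11; |E(F_19)| = 12.

Discriminant check: Δ ∝ 4a³ + 27b² = 4·17³ + 27·14² = 4·4913 + 27·196 ≡ 16 (mod 19). Nonzero ⇒ E is nonsingular.
For each x ∈ F_19, compute rhs = x³ + 17·x + 14 mod 19, then count y ∈ F_19 with y² ≡ rhs.
  x = 0: rhs = 14, matching y values: none (0 points).
  x = 1: rhs = 13, matching y values: none (0 points).
  x = 2: rhs = 18, matching y values: none (0 points).
  x = 3: rhs = 16, matching y values: 4, 15 (2 points).
  x = 4: rhs = 13, matching y values: none (0 points).
  x = 5: rhs = 15, matching y values: none (0 points).
  x = 6: rhs = 9, matching y values: 3, 16 (2 points).
  x = 7: rhs = 1, matching y values: 1, 18 (2 points).
  x = 8: rhs = 16, matching y values: 4, 15 (2 points).
  x = 9: rhs = 3, matching y values: none (0 points).
  x = 10: rhs = 6, matching y values: 5, 14 (2 points).
  x = 11: rhs = 12, matching y values: none (0 points).
  x = 12: rhs = 8, matching y values: none (0 points).
  x = 13: rhs = 0, matching y values: 0 (1 points).
  x = 14: rhs = 13, matching y values: none (0 points).
  x = 15: rhs = 15, matching y values: none (0 points).
  x = 16: rhs = 12, matching y values: none (0 points).
  x = 17: rhs = 10, matching y values: none (0 points).
  x = 18: rhs = 15, matching y values: none (0 points).
Total affine count: 11.
Full point count |E(F_19)| = 11 + 1 = 12.
Hasse bound: |12 − (19+1)| = |-8| = 8 ≤ 2√19 ≈ 8.7178 ✓.


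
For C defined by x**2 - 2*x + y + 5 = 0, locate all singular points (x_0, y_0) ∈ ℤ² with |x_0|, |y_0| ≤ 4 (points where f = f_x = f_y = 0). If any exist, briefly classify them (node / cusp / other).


No singular points in the scanned grid; C is smooth there.

Compute partial derivatives:
  f_x = 2*x - 2.
  f_y = 1.
f_y = 1 is a nonzero constant, so f_y never vanishes: no point (x, y) can satisfy f = f_x = f_y = 0. In particular no (x, y) ∈ {−4, ..., 4}² is singular; the curve is smooth.


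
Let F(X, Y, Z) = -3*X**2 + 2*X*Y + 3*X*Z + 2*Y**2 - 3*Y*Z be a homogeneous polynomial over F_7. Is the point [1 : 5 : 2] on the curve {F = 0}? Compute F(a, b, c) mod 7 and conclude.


F(1,5,2) ≡ 5 (mod 7); P is NOT on the curve.

Evaluate F(1, 5, 2) term-by-term (mod 7).
  -3*X**2 ↦ -3·1·1·1 = -3
  2*X*Y ↦ 2·1·5·1 = 10
  3*X*Z ↦ 3·1·1·2 = 6
  2*Y**2 ↦ 2·1·25·1 = 50
  -3*Y*Z ↦ -3·1·5·2 = -30
Sum: F(1, 5, 2) = (-3) + (10) + (6) + (50) + (-30) = 33.
Reducing mod 7: 33 ≡ 5 (mod 7).
Since F(a, b, c) ≡ 5 ≠ 0 (mod 7), P does NOT lie on the curve.


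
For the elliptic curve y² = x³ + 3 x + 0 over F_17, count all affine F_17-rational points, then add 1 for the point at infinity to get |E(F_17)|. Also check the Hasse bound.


Affine points = {(0, 0), (1, 2), (1, 15), (3, 6), (3, 11), (4, 5), (4, 12), (5, 2), (5, 15), (6, 8), (6, 9), (8, 3), (8, 14), (9, 5), (9, 12), (11, 2), (11, 15), (12, 8), (12, 9), (13, 3), (13, 14), (14, 7), (14, 10), (16, 8), (16, 9)}; affine count = 25; |E(F_17)| = 26.

Discriminant check: Δ ∝ 4a³ + 27b² = 4·3³ + 27·0² = 4·27 + 27·0 ≡ 6 (mod 17). Nonzero ⇒ E is nonsingular.
For each x ∈ F_17, compute rhs = x³ + 3·x + 0 mod 17, then count y ∈ F_17 with y² ≡ rhs.
  x = 0: rhs = 0, matching y values: 0 (1 points).
  x = 1: rhs = 4, matching y values: 2, 15 (2 points).
  x = 2: rhs = 14, matching y values: none (0 points).
  x = 3: rhs = 2, matching y values: 6, 11 (2 points).
  x = 4: rhs = 8, matching y values: 5, 12 (2 points).
  x = 5: rhs = 4, matching y values: 2, 15 (2 points).
  x = 6: rhs = 13, matching y values: 8, 9 (2 points).
  x = 7: rhs = 7, matching y values: none (0 points).
  x = 8: rhs = 9, matching y values: 3, 14 (2 points).
  x = 9: rhs = 8, matching y values: 5, 12 (2 points).
  x = 10: rhs = 10, matching y values: none (0 points).
  x = 11: rhs = 4, matching y values: 2, 15 (2 points).
  x = 12: rhs = 13, matching y values: 8, 9 (2 points).
  x = 13: rhs = 9, matching y values: 3, 14 (2 points).
  x = 14: rhs = 15, matching y values: 7, 10 (2 points).
  x = 15: rhs = 3, matching y values: none (0 points).
  x = 16: rhs = 13, matching y values: 8, 9 (2 points).
Total affine count: 25.
Full point count |E(F_17)| = 25 + 1 = 26.
Hasse bound: |26 − (17+1)| = |8| = 8 ≤ 2√17 ≈ 8.2462 ✓.


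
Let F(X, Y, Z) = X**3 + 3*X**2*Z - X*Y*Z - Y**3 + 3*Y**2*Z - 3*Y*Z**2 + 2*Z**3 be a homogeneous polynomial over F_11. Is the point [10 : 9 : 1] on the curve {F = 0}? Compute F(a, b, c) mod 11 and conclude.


F(10,9,1) ≡ 6 (mod 11); P is NOT on the curve.

Evaluate F(10, 9, 1) term-by-term (mod 11).
  X**3 ↦ 1·1000·1·1 = 1000
  3*X**2*Z ↦ 3·100·1·1 = 300
  -X*Y*Z ↦ -1·10·9·1 = -90
  -Y**3 ↦ -1·1·729·1 = -729
  3*Y**2*Z ↦ 3·1·81·1 = 243
  -3*Y*Z**2 ↦ -3·1·9·1 = -27
  2*Z**3 ↦ 2·1·1·1 = 2
Sum: F(10, 9, 1) = (1000) + (300) + (-90) + (-729) + (243) + (-27) + (2) = 699.
Reducing mod 11: 699 ≡ 6 (mod 11).
Since F(a, b, c) ≡ 6 ≠ 0 (mod 11), P does NOT lie on the curve.


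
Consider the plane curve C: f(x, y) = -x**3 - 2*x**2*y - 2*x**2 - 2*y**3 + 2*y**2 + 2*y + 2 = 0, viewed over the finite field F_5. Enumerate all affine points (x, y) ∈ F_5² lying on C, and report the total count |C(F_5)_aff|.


Affine F_5-points: {(2, 1), (4, 3), (4, 4)}; count = 3.

For each of the 25 pairs (x, y) ∈ F_5², evaluate f(x, y) mod 5. Record the zeros.
  x = 0: [0↦2, 1↦4, 2↦3, 3↦2, 4↦4]  zeros at y ∈ ∅
  x = 1: [0↦4, 1↦4, 2↦1, 3↦3, 4↦3]  zeros at y ∈ ∅
  x = 2: [0↦1, 1↦0, 2↦1, 3↦2, 4↦1]  zeros at y ∈ {1}
  x = 3: [0↦2, 1↦1, 2↦2, 3↦3, 4↦2]  zeros at y ∈ ∅
  x = 4: [0↦1, 1↦1, 2↦3, 3↦0, 4↦0]  zeros at y ∈ {3, 4}
Collecting zeros: affine points = {(2, 1), (4, 3), (4, 4)}.
Total count |C(F_5)_aff| = 3.


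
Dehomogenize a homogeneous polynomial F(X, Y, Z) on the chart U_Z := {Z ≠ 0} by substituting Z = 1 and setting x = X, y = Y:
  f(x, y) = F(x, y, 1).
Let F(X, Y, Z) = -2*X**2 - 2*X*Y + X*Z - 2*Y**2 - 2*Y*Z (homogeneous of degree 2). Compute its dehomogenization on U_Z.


f(x, y) = -2*x**2 - 2*x*y + x - 2*y**2 - 2*y

On U_Z we set Z = 1. Each monomial c·X^i·Y^j·Z^k in F becomes c·x^i·y^j·1^k = c·x^i·y^j.
Substituting Z = 1: F(X, Y, 1) = -2*x**2 - 2*x*y + x - 2*y**2 - 2*y.
Note: deg(f) ≤ deg(F) = 2; strict inequality happens when F is divisible by Z (lost terms).


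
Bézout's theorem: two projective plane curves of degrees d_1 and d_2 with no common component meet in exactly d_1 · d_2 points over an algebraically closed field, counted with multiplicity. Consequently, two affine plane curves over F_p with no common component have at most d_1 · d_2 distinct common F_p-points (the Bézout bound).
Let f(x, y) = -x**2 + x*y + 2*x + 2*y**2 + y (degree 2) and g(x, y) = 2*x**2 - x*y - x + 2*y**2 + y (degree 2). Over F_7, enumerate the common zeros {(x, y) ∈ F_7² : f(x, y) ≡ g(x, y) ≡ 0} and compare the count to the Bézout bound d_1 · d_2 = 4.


Common zeros: {(0, 0), (0, 3)}; count = 2; Bézout bound = 4.

deg(f) = 2, deg(g) = 2, so Bézout bound = 4.
Scan x ∈ F_7. For each x, list the y ∈ F_7 with f(x, y) ≡ 0 and those with g(x, y) ≡ 0 (mod 7); the common zeros in that column are the intersection.
  x = 0: f ≡ 0 at y ∈ {0, 3}; g ≡ 0 at y ∈ {0, 3}; common: {0, 3}.
  x = 1: f ≡ 0 at y ∈ ∅; g ≡ 0 at y ∈ ∅; common: ∅.
  x = 2: f ≡ 0 at y ∈ {0, 2}; g ≡ 0 at y ∈ {1, 3}; common: ∅.
  x = 3: f ≡ 0 at y ∈ ∅; g ≡ 0 at y ∈ ∅; common: ∅.
  x = 4: f ≡ 0 at y ∈ ∅; g ≡ 0 at y ∈ {0, 5}; common: ∅.
  x = 5: f ≡ 0 at y ∈ {1, 3}; g ≡ 0 at y ∈ ∅; common: ∅.
  x = 6: f ≡ 0 at y ∈ ∅; g ≡ 0 at y ∈ {1, 5}; common: ∅.
Collecting: common zeros = {(0, 0), (0, 3)}, so the count is 2.
Comparison with the Bézout bound: 2 ≤ 4 = deg(f)·deg(g), as expected for curves with no common component (the affine F_7-count falls short of the bound because intersections may lie at infinity, over extension fields, or carry multiplicity).


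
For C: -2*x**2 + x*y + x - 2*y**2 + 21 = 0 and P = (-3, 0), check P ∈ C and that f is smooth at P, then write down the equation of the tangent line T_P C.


Tangent line at P: 13*x - 3*y + 39 = 0.

Step 1: f(-3, 0) = 0, so P lies on C.
Step 2: partial derivatives
  f_x(x, y) = -4*x + y + 1, f_y(x, y) = x - 4*y.
  f_x(P) = 13, f_y(P) = -3 (gradient nonzero, so P is smooth).
Step 3: tangent line at P: 13·(x − -3) + -3·(y − 0) = 0.
Expanding: 13*x - 3*y + 39 = 0.


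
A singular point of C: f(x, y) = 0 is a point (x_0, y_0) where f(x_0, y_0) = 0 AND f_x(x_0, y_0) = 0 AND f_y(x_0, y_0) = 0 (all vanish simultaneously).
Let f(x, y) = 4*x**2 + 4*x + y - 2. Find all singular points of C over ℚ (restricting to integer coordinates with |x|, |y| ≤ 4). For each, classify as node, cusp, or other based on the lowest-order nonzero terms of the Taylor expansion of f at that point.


No singular points in the scanned grid; C is smooth there.

Compute partial derivatives:
  f_x = 8*x + 4.
  f_y = 1.
f_y = 1 is a nonzero constant, so f_y never vanishes: no point (x, y) can satisfy f = f_x = f_y = 0. In particular no (x, y) ∈ {−4, ..., 4}² is singular; the curve is smooth.


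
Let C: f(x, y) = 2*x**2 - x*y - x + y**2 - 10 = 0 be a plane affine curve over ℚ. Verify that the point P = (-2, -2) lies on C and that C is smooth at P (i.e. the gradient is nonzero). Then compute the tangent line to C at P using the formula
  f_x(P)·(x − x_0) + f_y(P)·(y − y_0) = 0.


Tangent line at P: -7*x - 2*y - 18 = 0.

Step 1: f(-2, -2) = 0, so P lies on C.
Step 2: partial derivatives
  f_x(x, y) = 4*x - y - 1, f_y(x, y) = -x + 2*y.
  f_x(P) = -7, f_y(P) = -2 (gradient nonzero, so P is smooth).
Step 3: tangent line at P: -7·(x − -2) + -2·(y − -2) = 0.
Expanding: -7*x - 2*y - 18 = 0.


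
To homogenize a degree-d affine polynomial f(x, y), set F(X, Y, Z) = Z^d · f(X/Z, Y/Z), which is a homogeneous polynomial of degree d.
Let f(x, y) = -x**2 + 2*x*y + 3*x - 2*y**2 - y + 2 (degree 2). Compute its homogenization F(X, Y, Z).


F(X, Y, Z) = -X**2 + 2*X*Y + 3*X*Z - 2*Y**2 - Y*Z + 2*Z**2

deg(f) = 2.
Substitute x = X/Z, y = Y/Z into f, then multiply by Z^2.
  monomial -1·x^2·y^0 ↦ -1·X^2·Y^0·Z^0.
  monomial 2·x^1·y^1 ↦ 2·X^1·Y^1·Z^0.
  monomial 3·x^1·y^0 ↦ 3·X^1·Y^0·Z^1.
  monomial -2·x^0·y^2 ↦ -2·X^0·Y^2·Z^0.
  monomial -1·x^0·y^1 ↦ -1·X^0·Y^1·Z^1.
  monomial 2·x^0·y^0 ↦ 2·X^0·Y^0·Z^2.
Collecting: F(X, Y, Z) = -X**2 + 2*X*Y + 3*X*Z - 2*Y**2 - Y*Z + 2*Z**2.


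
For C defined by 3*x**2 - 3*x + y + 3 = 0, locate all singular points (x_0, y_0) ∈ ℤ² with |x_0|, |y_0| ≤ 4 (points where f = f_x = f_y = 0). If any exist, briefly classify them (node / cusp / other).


No singular points in the scanned grid; C is smooth there.

Compute partial derivatives:
  f_x = 6*x - 3.
  f_y = 1.
f_y = 1 is a nonzero constant, so f_y never vanishes: no point (x, y) can satisfy f = f_x = f_y = 0. In particular no (x, y) ∈ {−4, ..., 4}² is singular; the curve is smooth.


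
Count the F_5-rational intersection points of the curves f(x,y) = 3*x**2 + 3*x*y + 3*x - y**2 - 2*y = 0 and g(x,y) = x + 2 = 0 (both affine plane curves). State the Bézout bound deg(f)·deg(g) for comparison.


Common zeros: ∅; count = 0; Bézout bound = 2.

deg(f) = 2, deg(g) = 1, so Bézout bound = 2.
Scan x ∈ F_5. For each x, list the y ∈ F_5 with f(x, y) ≡ 0 and those with g(x, y) ≡ 0 (mod 5); the common zeros in that column are the intersection.
  x = 0: f ≡ 0 at y ∈ {0, 3}; g ≡ 0 at y ∈ ∅; common: ∅.
  x = 1: f ≡ 0 at y ∈ {3}; g ≡ 0 at y ∈ ∅; common: ∅.
  x = 2: f ≡ 0 at y ∈ ∅; g ≡ 0 at y ∈ ∅; common: ∅.
  x = 3: f ≡ 0 at y ∈ ∅; g ≡ 0 at y ∈ {0, 1, 2, 3, 4}; common: ∅.
  x = 4: f ≡ 0 at y ∈ {0}; g ≡ 0 at y ∈ ∅; common: ∅.
Collecting: common zeros = ∅, so the count is 0.
Comparison with the Bézout bound: 0 ≤ 2 = deg(f)·deg(g), as expected for curves with no common component (the affine F_5-count falls short of the bound because intersections may lie at infinity, over extension fields, or carry multiplicity).


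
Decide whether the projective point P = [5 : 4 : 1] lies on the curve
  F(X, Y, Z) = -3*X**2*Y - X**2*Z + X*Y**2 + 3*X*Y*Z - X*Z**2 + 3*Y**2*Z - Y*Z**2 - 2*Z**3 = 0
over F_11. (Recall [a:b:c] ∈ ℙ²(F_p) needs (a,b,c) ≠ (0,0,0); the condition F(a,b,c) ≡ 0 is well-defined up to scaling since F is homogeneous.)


F(5,4,1) ≡ 6 (mod 11); P is NOT on the curve.

Evaluate F(5, 4, 1) term-by-term (mod 11).
  -3*X**2*Y ↦ -3·25·4·1 = -300
  -X**2*Z ↦ -1·25·1·1 = -25
  X*Y**2 ↦ 1·5·16·1 = 80
  3*X*Y*Z ↦ 3·5·4·1 = 60
  -X*Z**2 ↦ -1·5·1·1 = -5
  3*Y**2*Z ↦ 3·1·16·1 = 48
  -Y*Z**2 ↦ -1·1·4·1 = -4
  -2*Z**3 ↦ -2·1·1·1 = -2
Sum: F(5, 4, 1) = (-300) + (-25) + (80) + (60) + (-5) + (48) + (-4) + (-2) = -148.
Reducing mod 11: -148 ≡ 6 (mod 11).
Since F(a, b, c) ≡ 6 ≠ 0 (mod 11), P does NOT lie on the curve.


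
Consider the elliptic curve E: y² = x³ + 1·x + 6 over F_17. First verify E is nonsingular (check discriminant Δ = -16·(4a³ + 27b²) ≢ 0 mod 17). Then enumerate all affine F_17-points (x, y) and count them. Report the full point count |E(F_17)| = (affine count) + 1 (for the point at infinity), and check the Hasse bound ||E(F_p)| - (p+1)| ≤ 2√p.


Affine points = {(1, 5), (1, 12), (2, 4), (2, 13), (3, 6), (3, 11), (5, 0), (7, 4), (7, 13), (8, 4), (8, 13), (9, 8), (9, 9), (10, 8), (10, 9), (15, 8), (15, 9), (16, 2), (16, 15)}; affine count = 19; |E(F_17)| = 20.

Discriminant check: Δ ∝ 4a³ + 27b² = 4·1³ + 27·6² = 4·1 + 27·36 ≡ 7 (mod 17). Nonzero ⇒ E is nonsingular.
For each x ∈ F_17, compute rhs = x³ + 1·x + 6 mod 17, then count y ∈ F_17 with y² ≡ rhs.
  x = 0: rhs = 6, matching y values: none (0 points).
  x = 1: rhs = 8, matching y values: 5, 12 (2 points).
  x = 2: rhs = 16, matching y values: 4, 13 (2 points).
  x = 3: rhs = 2, matching y values: 6, 11 (2 points).
  x = 4: rhs = 6, matching y values: none (0 points).
  x = 5: rhs = 0, matching y values: 0 (1 points).
  x = 6: rhs = 7, matching y values: none (0 points).
  x = 7: rhs = 16, matching y values: 4, 13 (2 points).
  x = 8: rhs = 16, matching y values: 4, 13 (2 points).
  x = 9: rhs = 13, matching y values: 8, 9 (2 points).
  x = 10: rhs = 13, matching y values: 8, 9 (2 points).
  x = 11: rhs = 5, matching y values: none (0 points).
  x = 12: rhs = 12, matching y values: none (0 points).
  x = 13: rhs = 6, matching y values: none (0 points).
  x = 14: rhs = 10, matching y values: none (0 points).
  x = 15: rhs = 13, matching y values: 8, 9 (2 points).
  x = 16: rhs = 4, matching y values: 2, 15 (2 points).
Total affine count: 19.
Full point count |E(F_17)| = 19 + 1 = 20.
Hasse bound: |20 − (17+1)| = |2| = 2 ≤ 2√17 ≈ 8.2462 ✓.


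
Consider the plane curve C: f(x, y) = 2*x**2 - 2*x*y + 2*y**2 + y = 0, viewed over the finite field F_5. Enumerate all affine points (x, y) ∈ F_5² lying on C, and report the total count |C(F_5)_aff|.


Affine F_5-points: {(0, 0), (0, 2), (1, 4), (2, 2), (3, 1), (3, 4)}; count = 6.

For each of the 25 pairs (x, y) ∈ F_5², evaluate f(x, y) mod 5. Record the zeros.
  x = 0: [0↦0, 1↦3, 2↦0, 3↦1, 4↦1]  zeros at y ∈ {0, 2}
  x = 1: [0↦2, 1↦3, 2↦3, 3↦2, 4↦0]  zeros at y ∈ {4}
  x = 2: [0↦3, 1↦2, 2↦0, 3↦2, 4↦3]  zeros at y ∈ {2}
  x = 3: [0↦3, 1↦0, 2↦1, 3↦1, 4↦0]  zeros at y ∈ {1, 4}
  x = 4: [0↦2, 1↦2, 2↦1, 3↦4, 4↦1]  zeros at y ∈ ∅
Collecting zeros: affine points = {(0, 0), (0, 2), (1, 4), (2, 2), (3, 1), (3, 4)}.
Total count |C(F_5)_aff| = 6.


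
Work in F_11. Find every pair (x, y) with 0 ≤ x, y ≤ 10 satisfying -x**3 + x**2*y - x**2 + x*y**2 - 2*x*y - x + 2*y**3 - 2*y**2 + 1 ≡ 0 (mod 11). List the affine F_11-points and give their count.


Affine F_11-points: {(2, 1), (4, 8), (5, 0), (8, 0), (8, 9), (8, 10), (10, 8)}; count = 7.

For each of the 121 pairs (x, y) ∈ F_11², evaluate f(x, y) mod 11. Record the zeros.
  x = 0: [0↦1, 1↦1, 2↦9, 3↦4, 4↦9, 5↦3, 6↦9, 7↦6, 8↦6, 9↦10, 10↦8]  zeros at y ∈ ∅
  x = 1: [0↦9, 1↦9, 2↦8, 3↦7, 4↦7, 5↦9, 6↦3, 7↦1, 8↦4, 9↦2, 10↦7]  zeros at y ∈ ∅
  x = 2: [0↦9, 1↦0, 2↦3, 3↦8, 4↦5, 5↦6, 6↦1, 7↦2, 8↦10, 9↦4, 10↦7]  zeros at y ∈ {1}
  x = 3: [0↦6, 1↦1, 2↦10, 3↦1, 4↦8, 5↦10, 6↦8, 7↦3, 8↦7, 9↦10, 10↦2]  zeros at y ∈ ∅
  x = 4: [0↦5, 1↦6, 2↦1, 3↦2, 4↦10, 5↦4, 6↦7, 7↦9, 8↦0, 9↦3, 10↦8]  zeros at y ∈ {8}
  x = 5: [0↦0, 1↦9, 2↦3, 3↦5, 4↦5, 5↦4, 6↦3, 7↦3, 8↦5, 9↦10, 10↦8]  zeros at y ∈ {0}
  x = 6: [0↦7, 1↦4, 2↦10, 3↦4, 4↦9, 5↦4, 6↦1, 7↦1, 8↦5, 9↦3, 10↦7]  zeros at y ∈ ∅
  x = 7: [0↦9, 1↦7, 2↦5, 3↦4, 4↦5, 5↦9, 6↦6, 7↦8, 8↦5, 9↦9, 10↦10]  zeros at y ∈ ∅
  x = 8: [0↦0, 1↦1, 2↦4, 3↦10, 4↦9, 5↦2, 6↦1, 7↦7, 8↦10, 9↦0, 10↦0]  zeros at y ∈ {0, 9, 10}
  x = 9: [0↦7, 1↦2, 2↦1, 3↦5, 4↦4, 5↦10, 6↦2, 7↦3, 8↦3, 9↦3, 10↦4]  zeros at y ∈ ∅
  x = 10: [0↦2, 1↦4, 2↦1, 3↦5, 4↦6, 5↦5, 6↦3, 7↦1, 8↦0, 9↦1, 10↦5]  zeros at y ∈ {8}
Collecting zeros: affine points = {(2, 1), (4, 8), (5, 0), (8, 0), (8, 9), (8, 10), (10, 8)}.
Total count |C(F_11)_aff| = 7.


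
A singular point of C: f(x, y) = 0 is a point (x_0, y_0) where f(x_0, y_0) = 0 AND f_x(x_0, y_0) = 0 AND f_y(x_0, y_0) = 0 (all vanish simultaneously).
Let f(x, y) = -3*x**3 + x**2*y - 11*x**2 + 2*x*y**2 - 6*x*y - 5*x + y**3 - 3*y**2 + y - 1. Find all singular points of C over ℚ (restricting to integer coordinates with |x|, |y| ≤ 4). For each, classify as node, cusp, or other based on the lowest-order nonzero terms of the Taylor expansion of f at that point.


Singular points: {(-1, 2)}; classification: cusp.

Compute partial derivatives:
  f_x = -9*x**2 + 2*x*y - 22*x + 2*y**2 - 6*y - 5.
  f_y = x**2 + 4*x*y - 6*x + 3*y**2 - 6*y + 1.
Scan x_0 ∈ {−4, ..., 4}. For each x_0, f_y(x_0, y) is a polynomial in y; find its integer roots y ∈ {−4, ..., 4}, then test f_x and f at those candidates.
  x = -4: f_y(-4, y) = 3*y**2 - 22*y + 41; no integer root y with |y| ≤ 4.
  x = -3: f_y(-3, y) = 3*y**2 - 18*y + 28; no integer root y with |y| ≤ 4.
  x = -2: f_y(-2, y) = 3*y**2 - 14*y + 17; no integer root y with |y| ≤ 4.
  x = -1: f_y(-1, y) = 3*y**2 - 10*y + 8; vanishes at y ∈ {2}. (-1, 2): f_x = 0, f = 0 — SINGULAR.
  x = 0: f_y(0, y) = 3*y**2 - 6*y + 1; no integer root y with |y| ≤ 4.
  x = 1: f_y(1, y) = 3*y**2 - 2*y - 4; no integer root y with |y| ≤ 4.
  x = 2: f_y(2, y) = 3*y**2 + 2*y - 7; no integer root y with |y| ≤ 4.
  x = 3: f_y(3, y) = 3*y**2 + 6*y - 8; no integer root y with |y| ≤ 4.
  x = 4: f_y(4, y) = 3*y**2 + 10*y - 7; no integer root y with |y| ≤ 4.
Only singular point on the grid: (-1, 2).
Classify: substitute x = -1 + u, y = 2 + v and expand: f = -3*u**3 + u**2*v + 2*u*v**2 + v**3 + v**2.
No constant or linear terms (consistent with a singular point). Quadratic part: v**2. Cubic part: -3*u**3 + u**2*v + 2*u*v**2 + v**3.
The quadratic part v**2 is a perfect square, so there is a single (double) tangent line v = 0, i.e. y = 2. Restricting the cubic part to that line (v = 0) leaves -3*u**3 ≠ 0, so f is not divisible by v and the branch is v² ≈ 3*u**3 to lowest order — this is a cusp.
Classification: cusp.


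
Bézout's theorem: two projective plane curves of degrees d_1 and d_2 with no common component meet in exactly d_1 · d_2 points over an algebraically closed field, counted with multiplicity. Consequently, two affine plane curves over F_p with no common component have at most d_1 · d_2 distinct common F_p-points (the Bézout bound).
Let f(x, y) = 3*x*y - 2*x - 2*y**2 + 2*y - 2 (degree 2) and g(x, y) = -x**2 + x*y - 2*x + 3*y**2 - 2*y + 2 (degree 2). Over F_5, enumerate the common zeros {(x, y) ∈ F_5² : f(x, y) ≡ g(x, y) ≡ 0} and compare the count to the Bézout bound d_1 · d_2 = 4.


Common zeros: ∅; count = 0; Bézout bound = 4.

deg(f) = 2, deg(g) = 2, so Bézout bound = 4.
Scan x ∈ F_5. For each x, list the y ∈ F_5 with f(x, y) ≡ 0 and those with g(x, y) ≡ 0 (mod 5); the common zeros in that column are the intersection.
  x = 0: f ≡ 0 at y ∈ ∅; g ≡ 0 at y ∈ {2}; common: ∅.
  x = 1: f ≡ 0 at y ∈ ∅; g ≡ 0 at y ∈ ∅; common: ∅.
  x = 2: f ≡ 0 at y ∈ {1, 3}; g ≡ 0 at y ∈ ∅; common: ∅.
  x = 3: f ≡ 0 at y ∈ ∅; g ≡ 0 at y ∈ ∅; common: ∅.
  x = 4: f ≡ 0 at y ∈ {0, 2}; g ≡ 0 at y ∈ ∅; common: ∅.
Collecting: common zeros = ∅, so the count is 0.
Comparison with the Bézout bound: 0 ≤ 4 = deg(f)·deg(g), as expected for curves with no common component (the affine F_5-count falls short of the bound because intersections may lie at infinity, over extension fields, or carry multiplicity).


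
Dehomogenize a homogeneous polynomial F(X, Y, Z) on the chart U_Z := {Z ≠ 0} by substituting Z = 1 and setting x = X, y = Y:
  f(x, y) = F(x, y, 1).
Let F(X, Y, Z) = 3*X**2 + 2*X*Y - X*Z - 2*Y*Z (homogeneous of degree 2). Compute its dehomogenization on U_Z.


f(x, y) = 3*x**2 + 2*x*y - x - 2*y

On U_Z we set Z = 1. Each monomial c·X^i·Y^j·Z^k in F becomes c·x^i·y^j·1^k = c·x^i·y^j.
Substituting Z = 1: F(X, Y, 1) = 3*x**2 + 2*x*y - x - 2*y.
Note: deg(f) ≤ deg(F) = 2; strict inequality happens when F is divisible by Z (lost terms).


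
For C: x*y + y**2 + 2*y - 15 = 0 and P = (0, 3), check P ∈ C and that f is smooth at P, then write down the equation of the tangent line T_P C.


Tangent line at P: 3*x + 8*y - 24 = 0.

Step 1: f(0, 3) = 0, so P lies on C.
Step 2: partial derivatives
  f_x(x, y) = y, f_y(x, y) = x + 2*y + 2.
  f_x(P) = 3, f_y(P) = 8 (gradient nonzero, so P is smooth).
Step 3: tangent line at P: 3·(x − 0) + 8·(y − 3) = 0.
Expanding: 3*x + 8*y - 24 = 0.


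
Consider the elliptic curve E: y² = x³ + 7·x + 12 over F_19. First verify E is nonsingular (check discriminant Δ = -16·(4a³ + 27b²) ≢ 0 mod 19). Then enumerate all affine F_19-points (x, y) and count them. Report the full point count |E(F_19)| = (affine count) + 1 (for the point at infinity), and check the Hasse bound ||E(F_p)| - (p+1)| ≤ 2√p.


Affine points = {(1, 1), (1, 18), (4, 3), (4, 16), (5, 1), (5, 18), (6, 2), (6, 17), (7, 9), (7, 10), (9, 5), (9, 14), (12, 0), (13, 1), (13, 18), (14, 2), (14, 17), (17, 3), (17, 16), (18, 2), (18, 17)}; affine count = 21; |E(F_19)| = 22.

Discriminant check: Δ ∝ 4a³ + 27b² = 4·7³ + 27·12² = 4·343 + 27·144 ≡ 16 (mod 19). Nonzero ⇒ E is nonsingular.
For each x ∈ F_19, compute rhs = x³ + 7·x + 12 mod 19, then count y ∈ F_19 with y² ≡ rhs.
  x = 0: rhs = 12, matching y values: none (0 points).
  x = 1: rhs = 1, matching y values: 1, 18 (2 points).
  x = 2: rhs = 15, matching y values: none (0 points).
  x = 3: rhs = 3, matching y values: none (0 points).
  x = 4: rhs = 9, matching y values: 3, 16 (2 points).
  x = 5: rhs = 1, matching y values: 1, 18 (2 points).
  x = 6: rhs = 4, matching y values: 2, 17 (2 points).
  x = 7: rhs = 5, matching y values: 9, 10 (2 points).
  x = 8: rhs = 10, matching y values: none (0 points).
  x = 9: rhs = 6, matching y values: 5, 14 (2 points).
  x = 10: rhs = 18, matching y values: none (0 points).
  x = 11: rhs = 14, matching y values: none (0 points).
  x = 12: rhs = 0, matching y values: 0 (1 points).
  x = 13: rhs = 1, matching y values: 1, 18 (2 points).
  x = 14: rhs = 4, matching y values: 2, 17 (2 points).
  x = 15: rhs = 15, matching y values: none (0 points).
  x = 16: rhs = 2, matching y values: none (0 points).
  x = 17: rhs = 9, matching y values: 3, 16 (2 points).
  x = 18: rhs = 4, matching y values: 2, 17 (2 points).
Total affine count: 21.
Full point count |E(F_19)| = 21 + 1 = 22.
Hasse bound: |22 − (19+1)| = |2| = 2 ≤ 2√19 ≈ 8.7178 ✓.


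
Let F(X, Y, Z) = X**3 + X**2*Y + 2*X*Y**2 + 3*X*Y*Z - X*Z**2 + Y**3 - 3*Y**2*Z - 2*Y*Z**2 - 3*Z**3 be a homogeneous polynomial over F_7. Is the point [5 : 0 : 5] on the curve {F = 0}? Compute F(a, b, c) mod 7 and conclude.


F(5,0,5) ≡ 3 (mod 7); P is NOT on the curve.

Evaluate F(5, 0, 5) term-by-term (mod 7).
  X**3 ↦ 1·125·1·1 = 125
  X**2*Y ↦ 1·25·0·1 = 0
  2*X*Y**2 ↦ 2·5·0·1 = 0
  3*X*Y*Z ↦ 3·5·0·5 = 0
  -X*Z**2 ↦ -1·5·1·25 = -125
  Y**3 ↦ 1·1·0·1 = 0
  -3*Y**2*Z ↦ -3·1·0·5 = 0
  -2*Y*Z**2 ↦ -2·1·0·25 = 0
  -3*Z**3 ↦ -3·1·1·125 = -375
Sum: F(5, 0, 5) = (125) + (0) + (0) + (0) + (-125) + (0) + (0) + (0) + (-375) = -375.
Reducing mod 7: -375 ≡ 3 (mod 7).
Since F(a, b, c) ≡ 3 ≠ 0 (mod 7), P does NOT lie on the curve.


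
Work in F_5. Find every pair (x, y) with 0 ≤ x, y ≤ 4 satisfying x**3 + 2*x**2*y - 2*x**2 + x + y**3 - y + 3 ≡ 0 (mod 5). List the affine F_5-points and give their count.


Affine F_5-points: {(1, 1), (2, 0), (3, 0)}; count = 3.

For each of the 25 pairs (x, y) ∈ F_5², evaluate f(x, y) mod 5. Record the zeros.
  x = 0: [0↦3, 1↦3, 2↦4, 3↦2, 4↦3]  zeros at y ∈ ∅
  x = 1: [0↦3, 1↦0, 2↦3, 3↦3, 4↦1]  zeros at y ∈ {1}
  x = 2: [0↦0, 1↦3, 2↦2, 3↦3, 4↦2]  zeros at y ∈ {0}
  x = 3: [0↦0, 1↦3, 2↦2, 3↦3, 4↦2]  zeros at y ∈ {0}
  x = 4: [0↦4, 1↦1, 2↦4, 3↦4, 4↦2]  zeros at y ∈ ∅
Collecting zeros: affine points = {(1, 1), (2, 0), (3, 0)}.
Total count |C(F_5)_aff| = 3.


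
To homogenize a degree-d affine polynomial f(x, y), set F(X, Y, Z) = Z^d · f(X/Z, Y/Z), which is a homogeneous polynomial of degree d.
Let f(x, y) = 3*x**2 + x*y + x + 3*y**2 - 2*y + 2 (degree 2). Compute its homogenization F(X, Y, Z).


F(X, Y, Z) = 3*X**2 + X*Y + X*Z + 3*Y**2 - 2*Y*Z + 2*Z**2

deg(f) = 2.
Substitute x = X/Z, y = Y/Z into f, then multiply by Z^2.
  monomial 3·x^2·y^0 ↦ 3·X^2·Y^0·Z^0.
  monomial 1·x^1·y^1 ↦ 1·X^1·Y^1·Z^0.
  monomial 1·x^1·y^0 ↦ 1·X^1·Y^0·Z^1.
  monomial 3·x^0·y^2 ↦ 3·X^0·Y^2·Z^0.
  monomial -2·x^0·y^1 ↦ -2·X^0·Y^1·Z^1.
  monomial 2·x^0·y^0 ↦ 2·X^0·Y^0·Z^2.
Collecting: F(X, Y, Z) = 3*X**2 + X*Y + X*Z + 3*Y**2 - 2*Y*Z + 2*Z**2.
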